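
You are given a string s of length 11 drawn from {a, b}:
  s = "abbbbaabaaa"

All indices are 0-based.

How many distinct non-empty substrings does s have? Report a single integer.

sorted suffixes:
  #0 SA[0]=10  'a'
  #1 SA[1]=9  'aa'
  #2 SA[2]=8  'aaa'
  #3 SA[3]=5  'aabaaa'
  #4 SA[4]=6  'abaaa'
  #5 SA[5]=0  'abbbbaabaaa'
  #6 SA[6]=7  'baaa'
  #7 SA[7]=4  'baabaaa'
  #8 SA[8]=3  'bbaabaaa'
  #9 SA[9]=2  'bbbaabaaa'
  #10 SA[10]=1  'bbbbaabaaa'

SA = [10, 9, 8, 5, 6, 0, 7, 4, 3, 2, 1]
rank  pair      lcp
   1  s[10:],s[9:]  1  'a'
   2  s[9:],s[8:]  2  'aa'
   3  s[8:],s[5:]  2  'aa'
   4  s[5:],s[6:]  1  'a'
   5  s[6:],s[0:]  2  'ab'
   6  s[0:],s[7:]  0  ''
   7  s[7:],s[4:]  3  'baa'
   8  s[4:],s[3:]  1  'b'
   9  s[3:],s[2:]  2  'bb'
  10  s[2:],s[1:]  3  'bbb'

n(n+1)/2 = 11·12/2 = 66
Σ LCP = 0 + 1 + 2 + 2 + 1 + 2 + 0 + 3 + 1 + 2 + 3 = 17
distinct = 66 − 17 = 49

49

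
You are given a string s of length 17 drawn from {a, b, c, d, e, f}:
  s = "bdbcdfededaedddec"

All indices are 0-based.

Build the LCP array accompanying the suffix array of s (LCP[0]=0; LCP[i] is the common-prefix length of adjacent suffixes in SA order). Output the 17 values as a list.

rank | idx | suffix
   0 |  10 | aedddec
   1 |   2 | bcdfededaedddec
   2 |   0 | bdbcdfededaedddec
   3 |  16 | c
   4 |   3 | cdfededaedddec
   5 |   9 | daedddec
   6 |   1 | dbcdfededaedddec
   7 |  12 | dddec
   8 |  13 | ddec
   9 |  14 | dec
  10 |   7 | dedaedddec
  11 |   4 | dfededaedddec
  12 |  15 | ec
  13 |   8 | edaedddec
  14 |  11 | edddec
  15 |   6 | ededaedddec
  16 |   5 | fededaedddec

SA = [10, 2, 0, 16, 3, 9, 1, 12, 13, 14, 7, 4, 15, 8, 11, 6, 5]
i: (SA[i-1],SA[i]) lcp shared
  1: (10,2) 0 ''
  2: (2,0) 1 'b'
  3: (0,16) 0 ''
  4: (16,3) 1 'c'
  5: (3,9) 0 ''
  6: (9,1) 1 'd'
  7: (1,12) 1 'd'
  8: (12,13) 2 'dd'
  9: (13,14) 1 'd'
  10: (14,7) 2 'de'
  11: (7,4) 1 'd'
  12: (4,15) 0 ''
  13: (15,8) 1 'e'
  14: (8,11) 2 'ed'
  15: (11,6) 2 'ed'
  16: (6,5) 0 ''

[0, 0, 1, 0, 1, 0, 1, 1, 2, 1, 2, 1, 0, 1, 2, 2, 0]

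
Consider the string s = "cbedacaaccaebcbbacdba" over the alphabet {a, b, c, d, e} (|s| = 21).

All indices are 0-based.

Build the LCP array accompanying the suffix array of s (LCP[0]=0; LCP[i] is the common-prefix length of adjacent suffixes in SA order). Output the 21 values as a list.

[0, 1, 1, 2, 2, 1, 0, 2, 1, 1, 1, 0, 2, 1, 2, 1, 1, 0, 1, 0, 1]

rank | idx | suffix
   0 |  20 | a
   1 |   6 | aaccaebcbbacdba
   2 |   4 | acaaccaebcbbacdba
   3 |   7 | accaebcbbacdba
   4 |  16 | acdba
   5 |  10 | aebcbbacdba
   6 |  19 | ba
   7 |  15 | bacdba
   8 |  14 | bbacdba
   9 |  12 | bcbbacdba
  10 |   1 | bedacaaccaebcbbacdba
  11 |   5 | caaccaebcbbacdba
  12 |   9 | caebcbbacdba
  13 |  13 | cbbacdba
  14 |   0 | cbedacaaccaebcbbacdba
  15 |   8 | ccaebcbbacdba
  16 |  17 | cdba
  17 |   3 | dacaaccaebcbbacdba
  18 |  18 | dba
  19 |  11 | ebcbbacdba
  20 |   2 | edacaaccaebcbbacdba

SA = [20, 6, 4, 7, 16, 10, 19, 15, 14, 12, 1, 5, 9, 13, 0, 8, 17, 3, 18, 11, 2]
rank  pair      lcp
   1  s[20:],s[6:]  1  'a'
   2  s[6:],s[4:]  1  'a'
   3  s[4:],s[7:]  2  'ac'
   4  s[7:],s[16:]  2  'ac'
   5  s[16:],s[10:]  1  'a'
   6  s[10:],s[19:]  0  ''
   7  s[19:],s[15:]  2  'ba'
   8  s[15:],s[14:]  1  'b'
   9  s[14:],s[12:]  1  'b'
  10  s[12:],s[1:]  1  'b'
  11  s[1:],s[5:]  0  ''
  12  s[5:],s[9:]  2  'ca'
  13  s[9:],s[13:]  1  'c'
  14  s[13:],s[0:]  2  'cb'
  15  s[0:],s[8:]  1  'c'
  16  s[8:],s[17:]  1  'c'
  17  s[17:],s[3:]  0  ''
  18  s[3:],s[18:]  1  'd'
  19  s[18:],s[11:]  0  ''
  20  s[11:],s[2:]  1  'e'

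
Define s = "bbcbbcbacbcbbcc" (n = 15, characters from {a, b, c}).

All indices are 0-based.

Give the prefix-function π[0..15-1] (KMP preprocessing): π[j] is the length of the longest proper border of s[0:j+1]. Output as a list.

[0, 1, 0, 1, 2, 3, 4, 0, 0, 1, 0, 1, 2, 3, 0]

π[0] = 0
j=1 s[j]='b': π[1]=1 (border 'b')
j=2 s[j]='c': k: 1→0; π[2]=0 (border '')
j=3 s[j]='b': π[3]=1 (border 'b')
j=4 s[j]='b': π[4]=2 (border 'bb')
j=5 s[j]='c': π[5]=3 (border 'bbc')
j=6 s[j]='b': π[6]=4 (border 'bbcb')
j=7 s[j]='a': k: 4→1→0; π[7]=0 (border '')
j=8 s[j]='c': π[8]=0 (border '')
j=9 s[j]='b': π[9]=1 (border 'b')
j=10 s[j]='c': k: 1→0; π[10]=0 (border '')
j=11 s[j]='b': π[11]=1 (border 'b')
j=12 s[j]='b': π[12]=2 (border 'bb')
j=13 s[j]='c': π[13]=3 (border 'bbc')
j=14 s[j]='c': k: 3→0; π[14]=0 (border '')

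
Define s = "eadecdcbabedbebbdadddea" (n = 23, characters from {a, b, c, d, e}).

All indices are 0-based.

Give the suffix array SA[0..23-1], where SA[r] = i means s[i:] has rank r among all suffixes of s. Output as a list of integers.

[22, 8, 17, 1, 7, 14, 15, 12, 9, 6, 4, 16, 11, 5, 18, 19, 20, 2, 21, 0, 13, 3, 10]

sorted suffixes:
  #0 SA[0]=22  'a'
  #1 SA[1]=8  'abedbebbdadddea'
  #2 SA[2]=17  'adddea'
  #3 SA[3]=1  'adecdcbabedbebbdadddea'
  #4 SA[4]=7  'babedbebbdadddea'
  #5 SA[5]=14  'bbdadddea'
  #6 SA[6]=15  'bdadddea'
  #7 SA[7]=12  'bebbdadddea'
  #8 SA[8]=9  'bedbebbdadddea'
  #9 SA[9]=6  'cbabedbebbdadddea'
  #10 SA[10]=4  'cdcbabedbebbdadddea'
  #11 SA[11]=16  'dadddea'
  #12 SA[12]=11  'dbebbdadddea'
  #13 SA[13]=5  'dcbabedbebbdadddea'
  #14 SA[14]=18  'dddea'
  #15 SA[15]=19  'ddea'
  #16 SA[16]=20  'dea'
  #17 SA[17]=2  'decdcbabedbebbdadddea'
  #18 SA[18]=21  'ea'
  #19 SA[19]=0  'eadecdcbabedbebbdadddea'
  #20 SA[20]=13  'ebbdadddea'
  #21 SA[21]=3  'ecdcbabedbebbdadddea'
  #22 SA[22]=10  'edbebbdadddea'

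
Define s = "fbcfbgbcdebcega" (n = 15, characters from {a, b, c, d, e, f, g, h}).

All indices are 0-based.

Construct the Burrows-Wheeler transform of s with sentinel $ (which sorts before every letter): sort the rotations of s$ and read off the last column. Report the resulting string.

aggeffbbbcdc$ceb

rank  rotation          last
    0  $fbcfbgbcdebcega  a
    1  a$fbcfbgbcdebceg  g
    2  bcdebcega$fbcfbg  g
    3  bcega$fbcfbgbcde  e
    4  bcfbgbcdebcega$f  f
    5  bgbcdebcega$fbcf  f
    6  cdebcega$fbcfbgb  b
    7  cega$fbcfbgbcdeb  b
    8  cfbgbcdebcega$fb  b
    9  debcega$fbcfbgbc  c
   10  ebcega$fbcfbgbcd  d
   11  ega$fbcfbgbcdebc  c
   12  fbcfbgbcdebcega$  $
   13  fbgbcdebcega$fbc  c
   14  ga$fbcfbgbcdebce  e
   15  gbcdebcega$fbcfb  b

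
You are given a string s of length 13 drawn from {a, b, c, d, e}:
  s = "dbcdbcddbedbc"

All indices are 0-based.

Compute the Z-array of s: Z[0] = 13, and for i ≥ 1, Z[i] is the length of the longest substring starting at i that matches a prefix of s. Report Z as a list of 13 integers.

Z[0]=13
i=1: i≥r, start 0; Z[1]=0
i=2: i≥r, start 0; Z[2]=0
i=3: i≥r, start 0; Z[3]=4 extend→box=[3,7)
i=4: min(r-i=3, Z[1]=0)=0; Z[4]=0
i=5: min(r-i=2, Z[2]=0)=0; Z[5]=0
i=6: min(r-i=1, Z[3]=4)=1; Z[6]=1
i=7: i≥r, start 0; Z[7]=2 extend→box=[7,9)
i=8: min(r-i=1, Z[1]=0)=0; Z[8]=0
i=9: i≥r, start 0; Z[9]=0
i=10: i≥r, start 0; Z[10]=3 extend→box=[10,13)
i=11: min(r-i=2, Z[1]=0)=0; Z[11]=0
i=12: min(r-i=1, Z[2]=0)=0; Z[12]=0

[13, 0, 0, 4, 0, 0, 1, 2, 0, 0, 3, 0, 0]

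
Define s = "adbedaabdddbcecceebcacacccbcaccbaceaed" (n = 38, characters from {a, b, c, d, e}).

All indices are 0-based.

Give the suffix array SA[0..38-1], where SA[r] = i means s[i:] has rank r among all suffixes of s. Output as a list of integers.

rank | idx | suffix
   0 |   5 | aabdddbcecceebcacacccbcaccbaceaed
   1 |   6 | abdddbcecceebcacacccbcaccbaceaed
   2 |  20 | acacccbcaccbaceaed
   3 |  28 | accbaceaed
   4 |  22 | acccbcaccbaceaed
   5 |  32 | aceaed
   6 |   0 | adbedaabdddbcecceebcacacccbcaccbaceaed
   7 |  35 | aed
   8 |  31 | baceaed
   9 |  18 | bcacacccbcaccbaceaed
  10 |  26 | bcaccbaceaed
  11 |  11 | bcecceebcacacccbcaccbaceaed
  12 |   7 | bdddbcecceebcacacccbcaccbaceaed
  13 |   2 | bedaabdddbcecceebcacacccbcaccbaceaed
  14 |  19 | cacacccbcaccbaceaed
  15 |  27 | caccbaceaed
  16 |  21 | cacccbcaccbaceaed
  17 |  30 | cbaceaed
  18 |  25 | cbcaccbaceaed
  19 |  29 | ccbaceaed
  20 |  24 | ccbcaccbaceaed
  21 |  23 | cccbcaccbaceaed
  22 |  14 | cceebcacacccbcaccbaceaed
  23 |  33 | ceaed
  24 |  12 | cecceebcacacccbcaccbaceaed
  25 |  15 | ceebcacacccbcaccbaceaed
  26 |  37 | d
  27 |   4 | daabdddbcecceebcacacccbcaccbaceaed
  28 |  10 | dbcecceebcacacccbcaccbaceaed
  29 |   1 | dbedaabdddbcecceebcacacccbcaccbaceaed
  30 |   9 | ddbcecceebcacacccbcaccbaceaed
  31 |   8 | dddbcecceebcacacccbcaccbaceaed
  32 |  34 | eaed
  33 |  17 | ebcacacccbcaccbaceaed
  34 |  13 | ecceebcacacccbcaccbaceaed
  35 |  36 | ed
  36 |   3 | edaabdddbcecceebcacacccbcaccbaceaed
  37 |  16 | eebcacacccbcaccbaceaed

[5, 6, 20, 28, 22, 32, 0, 35, 31, 18, 26, 11, 7, 2, 19, 27, 21, 30, 25, 29, 24, 23, 14, 33, 12, 15, 37, 4, 10, 1, 9, 8, 34, 17, 13, 36, 3, 16]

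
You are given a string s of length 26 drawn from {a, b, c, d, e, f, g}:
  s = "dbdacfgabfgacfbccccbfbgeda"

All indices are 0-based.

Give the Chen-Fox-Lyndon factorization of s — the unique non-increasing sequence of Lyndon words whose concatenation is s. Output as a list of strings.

emit factor 1: 'd' (i=0, period=1)
emit factor 2: 'bd' (i=1, period=2)
emit factor 3: 'acfg' (i=3, period=4)
emit factor 4: 'abfgacfbccccbfbged' (i=7, period=18)
emit factor 5: 'a' (i=25, period=1)

["d", "bd", "acfg", "abfgacfbccccbfbged", "a"]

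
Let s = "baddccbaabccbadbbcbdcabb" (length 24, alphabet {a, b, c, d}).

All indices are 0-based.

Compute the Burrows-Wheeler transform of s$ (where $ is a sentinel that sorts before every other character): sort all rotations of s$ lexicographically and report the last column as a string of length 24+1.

bbcabbbcc$adbacdccbdbabda

rank  rotation                   last
    0  $baddccbaabccbadbbcbdcabb  b
    1  aabccbadbbcbdcabb$baddccb  b
    2  abb$baddccbaabccbadbbcbdc  c
    3  abccbadbbcbdcabb$baddccba  a
    4  adbbcbdcabb$baddccbaabccb  b
    5  addccbaabccbadbbcbdcabb$b  b
    6  b$baddccbaabccbadbbcbdcab  b
    7  baabccbadbbcbdcabb$baddcc  c
    8  badbbcbdcabb$baddccbaabcc  c
    9  baddccbaabccbadbbcbdcabb$  $
   10  bb$baddccbaabccbadbbcbdca  a
   11  bbcbdcabb$baddccbaabccbad  d
   12  bcbdcabb$baddccbaabccbadb  b
   13  bccbadbbcbdcabb$baddccbaa  a
   14  bdcabb$baddccbaabccbadbbc  c
   15  cabb$baddccbaabccbadbbcbd  d
   16  cbaabccbadbbcbdcabb$baddc  c
   17  cbadbbcbdcabb$baddccbaabc  c
   18  cbdcabb$baddccbaabccbadbb  b
   19  ccbaabccbadbbcbdcabb$badd  d
   20  ccbadbbcbdcabb$baddccbaab  b
   21  dbbcbdcabb$baddccbaabccba  a
   22  dcabb$baddccbaabccbadbbcb  b
   23  dccbaabccbadbbcbdcabb$bad  d
   24  ddccbaabccbadbbcbdcabb$ba  a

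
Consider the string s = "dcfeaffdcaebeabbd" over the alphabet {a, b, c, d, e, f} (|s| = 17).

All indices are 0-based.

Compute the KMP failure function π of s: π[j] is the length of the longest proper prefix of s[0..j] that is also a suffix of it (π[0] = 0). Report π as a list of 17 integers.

π[0] = 0
j=1 s[j]='c': π[1]=0 (border '')
j=2 s[j]='f': π[2]=0 (border '')
j=3 s[j]='e': π[3]=0 (border '')
j=4 s[j]='a': π[4]=0 (border '')
j=5 s[j]='f': π[5]=0 (border '')
j=6 s[j]='f': π[6]=0 (border '')
j=7 s[j]='d': π[7]=1 (border 'd')
j=8 s[j]='c': π[8]=2 (border 'dc')
j=9 s[j]='a': k: 2→0; π[9]=0 (border '')
j=10 s[j]='e': π[10]=0 (border '')
j=11 s[j]='b': π[11]=0 (border '')
j=12 s[j]='e': π[12]=0 (border '')
j=13 s[j]='a': π[13]=0 (border '')
j=14 s[j]='b': π[14]=0 (border '')
j=15 s[j]='b': π[15]=0 (border '')
j=16 s[j]='d': π[16]=1 (border 'd')

[0, 0, 0, 0, 0, 0, 0, 1, 2, 0, 0, 0, 0, 0, 0, 0, 1]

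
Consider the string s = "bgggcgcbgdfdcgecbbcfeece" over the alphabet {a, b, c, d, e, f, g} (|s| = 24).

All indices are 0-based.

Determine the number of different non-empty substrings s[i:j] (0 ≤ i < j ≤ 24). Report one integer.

sorted suffixes:
  #0 SA[0]=16  'bbcfeece'
  #1 SA[1]=17  'bcfeece'
  #2 SA[2]=7  'bgdfdcgecbbcfeece'
  #3 SA[3]=0  'bgggcgcbgdfdcgecbbcfeece'
  #4 SA[4]=15  'cbbcfeece'
  #5 SA[5]=6  'cbgdfdcgecbbcfeece'
  #6 SA[6]=22  'ce'
  #7 SA[7]=18  'cfeece'
  #8 SA[8]=4  'cgcbgdfdcgecbbcfeece'
  #9 SA[9]=12  'cgecbbcfeece'
  #10 SA[10]=11  'dcgecbbcfeece'
  #11 SA[11]=9  'dfdcgecbbcfeece'
  #12 SA[12]=23  'e'
  #13 SA[13]=14  'ecbbcfeece'
  #14 SA[14]=21  'ece'
  #15 SA[15]=20  'eece'
  #16 SA[16]=10  'fdcgecbbcfeece'
  #17 SA[17]=19  'feece'
  #18 SA[18]=5  'gcbgdfdcgecbbcfeece'
  #19 SA[19]=3  'gcgcbgdfdcgecbbcfeece'
  #20 SA[20]=8  'gdfdcgecbbcfeece'
  #21 SA[21]=13  'gecbbcfeece'
  #22 SA[22]=2  'ggcgcbgdfdcgecbbcfeece'
  #23 SA[23]=1  'gggcgcbgdfdcgecbbcfeece'

SA = [16, 17, 7, 0, 15, 6, 22, 18, 4, 12, 11, 9, 23, 14, 21, 20, 10, 19, 5, 3, 8, 13, 2, 1]
[i] adj suffixes → lcp
  [1] 16/17 → 1 ('b')
  [2] 17/7 → 1 ('b')
  [3] 7/0 → 2 ('bg')
  [4] 0/15 → 0 ('')
  [5] 15/6 → 2 ('cb')
  [6] 6/22 → 1 ('c')
  [7] 22/18 → 1 ('c')
  [8] 18/4 → 1 ('c')
  [9] 4/12 → 2 ('cg')
  [10] 12/11 → 0 ('')
  [11] 11/9 → 1 ('d')
  [12] 9/23 → 0 ('')
  [13] 23/14 → 1 ('e')
  [14] 14/21 → 2 ('ec')
  [15] 21/20 → 1 ('e')
  [16] 20/10 → 0 ('')
  [17] 10/19 → 1 ('f')
  [18] 19/5 → 0 ('')
  [19] 5/3 → 2 ('gc')
  [20] 3/8 → 1 ('g')
  [21] 8/13 → 1 ('g')
  [22] 13/2 → 1 ('g')
  [23] 2/1 → 2 ('gg')

n(n+1)/2 = 24·25/2 = 300
Σ LCP = 0 + 1 + 1 + 2 + 0 + 2 + 1 + 1 + 1 + 2 + 0 + 1 + 0 + 1 + 2 + 1 + 0 + 1 + 0 + 2 + 1 + 1 + 1 + 2 = 24
distinct = 300 − 24 = 276

276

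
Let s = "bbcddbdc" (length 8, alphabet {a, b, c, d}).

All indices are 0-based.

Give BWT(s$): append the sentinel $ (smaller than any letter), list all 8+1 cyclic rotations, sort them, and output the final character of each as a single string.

c$bddbdbc

rank  rotation   last
    0  $bbcddbdc  c
    1  bbcddbdc$  $
    2  bcddbdc$b  b
    3  bdc$bbcdd  d
    4  c$bbcddbd  d
    5  cddbdc$bb  b
    6  dbdc$bbcd  d
    7  dc$bbcddb  b
    8  ddbdc$bbc  c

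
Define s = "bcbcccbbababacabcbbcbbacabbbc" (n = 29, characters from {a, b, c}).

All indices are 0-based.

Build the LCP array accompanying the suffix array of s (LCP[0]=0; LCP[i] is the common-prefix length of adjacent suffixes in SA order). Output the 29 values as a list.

[0, 3, 2, 2, 1, 4, 0, 4, 2, 5, 1, 3, 2, 2, 3, 1, 2, 4, 3, 2, 0, 1, 3, 1, 4, 3, 2, 1, 2]

sorted suffixes:
  #0 SA[0]=8  'ababacabcbbcbbacabbbc'
  #1 SA[1]=10  'abacabcbbcbbacabbbc'
  #2 SA[2]=24  'abbbc'
  #3 SA[3]=14  'abcbbcbbacabbbc'
  #4 SA[4]=22  'acabbbc'
  #5 SA[5]=12  'acabcbbcbbacabbbc'
  #6 SA[6]=7  'bababacabcbbcbbacabbbc'
  #7 SA[7]=9  'babacabcbbcbbacabbbc'
  #8 SA[8]=21  'bacabbbc'
  #9 SA[9]=11  'bacabcbbcbbacabbbc'
  #10 SA[10]=6  'bbababacabcbbcbbacabbbc'
  #11 SA[11]=20  'bbacabbbc'
  #12 SA[12]=25  'bbbc'
  #13 SA[13]=26  'bbc'
  #14 SA[14]=17  'bbcbbacabbbc'
  #15 SA[15]=27  'bc'
  #16 SA[16]=18  'bcbbacabbbc'
  #17 SA[17]=15  'bcbbcbbacabbbc'
  #18 SA[18]=0  'bcbcccbbababacabcbbcbbacabbbc'
  #19 SA[19]=2  'bcccbbababacabcbbcbbacabbbc'
  #20 SA[20]=28  'c'
  #21 SA[21]=23  'cabbbc'
  #22 SA[22]=13  'cabcbbcbbacabbbc'
  #23 SA[23]=5  'cbbababacabcbbcbbacabbbc'
  #24 SA[24]=19  'cbbacabbbc'
  #25 SA[25]=16  'cbbcbbacabbbc'
  #26 SA[26]=1  'cbcccbbababacabcbbcbbacabbbc'
  #27 SA[27]=4  'ccbbababacabcbbcbbacabbbc'
  #28 SA[28]=3  'cccbbababacabcbbcbbacabbbc'

SA = [8, 10, 24, 14, 22, 12, 7, 9, 21, 11, 6, 20, 25, 26, 17, 27, 18, 15, 0, 2, 28, 23, 13, 5, 19, 16, 1, 4, 3]
i: (SA[i-1],SA[i]) lcp shared
  1: (8,10) 3 'aba'
  2: (10,24) 2 'ab'
  3: (24,14) 2 'ab'
  4: (14,22) 1 'a'
  5: (22,12) 4 'acab'
  6: (12,7) 0 ''
  7: (7,9) 4 'baba'
  8: (9,21) 2 'ba'
  9: (21,11) 5 'bacab'
  10: (11,6) 1 'b'
  11: (6,20) 3 'bba'
  12: (20,25) 2 'bb'
  13: (25,26) 2 'bb'
  14: (26,17) 3 'bbc'
  15: (17,27) 1 'b'
  16: (27,18) 2 'bc'
  17: (18,15) 4 'bcbb'
  18: (15,0) 3 'bcb'
  19: (0,2) 2 'bc'
  20: (2,28) 0 ''
  21: (28,23) 1 'c'
  22: (23,13) 3 'cab'
  23: (13,5) 1 'c'
  24: (5,19) 4 'cbba'
  25: (19,16) 3 'cbb'
  26: (16,1) 2 'cb'
  27: (1,4) 1 'c'
  28: (4,3) 2 'cc'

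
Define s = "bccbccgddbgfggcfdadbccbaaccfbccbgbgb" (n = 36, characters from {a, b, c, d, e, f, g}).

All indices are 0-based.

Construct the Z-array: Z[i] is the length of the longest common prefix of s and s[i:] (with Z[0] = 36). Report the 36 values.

Z[0]=36
i=1: fresh scan; Z[1]=0
i=2: fresh scan; Z[2]=0
i=3: fresh scan; Z[3]=3 grow→box=[3,6)
i=4: min(r-i=2, Z[1]=0)=0; Z[4]=0
i=5: min(r-i=1, Z[2]=0)=0; Z[5]=0
i=6: fresh scan; Z[6]=0
i=7: fresh scan; Z[7]=0
i=8: fresh scan; Z[8]=0
i=9: fresh scan; Z[9]=1 grow→box=[9,10)
i=10: fresh scan; Z[10]=0
i=11: fresh scan; Z[11]=0
i=12: fresh scan; Z[12]=0
i=13: fresh scan; Z[13]=0
i=14: fresh scan; Z[14]=0
i=15: fresh scan; Z[15]=0
i=16: fresh scan; Z[16]=0
i=17: fresh scan; Z[17]=0
i=18: fresh scan; Z[18]=0
i=19: fresh scan; Z[19]=4 grow→box=[19,23)
i=20: min(r-i=3, Z[1]=0)=0; Z[20]=0
i=21: min(r-i=2, Z[2]=0)=0; Z[21]=0
i=22: min(r-i=1, Z[3]=3)=1; Z[22]=1
i=23: fresh scan; Z[23]=0
i=24: fresh scan; Z[24]=0
i=25: fresh scan; Z[25]=0
i=26: fresh scan; Z[26]=0
i=27: fresh scan; Z[27]=0
i=28: fresh scan; Z[28]=4 grow→box=[28,32)
i=29: min(r-i=3, Z[1]=0)=0; Z[29]=0
i=30: min(r-i=2, Z[2]=0)=0; Z[30]=0
i=31: min(r-i=1, Z[3]=3)=1; Z[31]=1
i=32: fresh scan; Z[32]=0
i=33: fresh scan; Z[33]=1 grow→box=[33,34)
i=34: fresh scan; Z[34]=0
i=35: fresh scan; Z[35]=1 grow→box=[35,36)

[36, 0, 0, 3, 0, 0, 0, 0, 0, 1, 0, 0, 0, 0, 0, 0, 0, 0, 0, 4, 0, 0, 1, 0, 0, 0, 0, 0, 4, 0, 0, 1, 0, 1, 0, 1]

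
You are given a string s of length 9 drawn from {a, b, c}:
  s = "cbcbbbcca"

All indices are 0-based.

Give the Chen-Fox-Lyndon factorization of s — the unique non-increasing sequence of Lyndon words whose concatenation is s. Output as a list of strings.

emit factor 1: 'c' (i=0, period=1)
emit factor 2: 'bc' (i=1, period=2)
emit factor 3: 'bbbcc' (i=3, period=5)
emit factor 4: 'a' (i=8, period=1)

["c", "bc", "bbbcc", "a"]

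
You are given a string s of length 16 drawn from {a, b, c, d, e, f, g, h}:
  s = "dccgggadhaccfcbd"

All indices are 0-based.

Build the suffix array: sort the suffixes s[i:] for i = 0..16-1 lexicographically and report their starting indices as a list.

sorted suffixes:
  #0 SA[0]=9  'accfcbd'
  #1 SA[1]=6  'adhaccfcbd'
  #2 SA[2]=14  'bd'
  #3 SA[3]=13  'cbd'
  #4 SA[4]=10  'ccfcbd'
  #5 SA[5]=1  'ccgggadhaccfcbd'
  #6 SA[6]=11  'cfcbd'
  #7 SA[7]=2  'cgggadhaccfcbd'
  #8 SA[8]=15  'd'
  #9 SA[9]=0  'dccgggadhaccfcbd'
  #10 SA[10]=7  'dhaccfcbd'
  #11 SA[11]=12  'fcbd'
  #12 SA[12]=5  'gadhaccfcbd'
  #13 SA[13]=4  'ggadhaccfcbd'
  #14 SA[14]=3  'gggadhaccfcbd'
  #15 SA[15]=8  'haccfcbd'

[9, 6, 14, 13, 10, 1, 11, 2, 15, 0, 7, 12, 5, 4, 3, 8]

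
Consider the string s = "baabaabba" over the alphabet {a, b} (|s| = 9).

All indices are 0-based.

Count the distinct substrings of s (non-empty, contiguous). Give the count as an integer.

31

rank→(start, suffix):
  0 → (8, 'a')
  1 → (1, 'aabaabba')
  2 → (4, 'aabba')
  3 → (2, 'abaabba')
  4 → (5, 'abba')
  5 → (7, 'ba')
  6 → (0, 'baabaabba')
  7 → (3, 'baabba')
  8 → (6, 'bba')

SA = [8, 1, 4, 2, 5, 7, 0, 3, 6]
[i] adj suffixes → lcp
  [1] 8/1 → 1 ('a')
  [2] 1/4 → 3 ('aab')
  [3] 4/2 → 1 ('a')
  [4] 2/5 → 2 ('ab')
  [5] 5/7 → 0 ('')
  [6] 7/0 → 2 ('ba')
  [7] 0/3 → 4 ('baab')
  [8] 3/6 → 1 ('b')

n(n+1)/2 = 9·10/2 = 45
Σ LCP = 0 + 1 + 3 + 1 + 2 + 0 + 2 + 4 + 1 = 14
distinct = 45 − 14 = 31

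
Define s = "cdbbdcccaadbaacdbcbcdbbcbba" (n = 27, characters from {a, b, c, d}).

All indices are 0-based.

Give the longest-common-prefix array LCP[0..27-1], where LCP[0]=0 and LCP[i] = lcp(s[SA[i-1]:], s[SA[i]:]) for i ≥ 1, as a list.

[0, 1, 2, 1, 1, 0, 2, 1, 2, 2, 1, 3, 2, 1, 0, 1, 2, 1, 2, 1, 4, 3, 0, 2, 3, 2, 1]

rank | idx | suffix
   0 |  26 | a
   1 |  12 | aacdbcbcdbbcbba
   2 |   8 | aadbaacdbcbcdbbcbba
   3 |  13 | acdbcbcdbbcbba
   4 |   9 | adbaacdbcbcdbbcbba
   5 |  25 | ba
   6 |  11 | baacdbcbcdbbcbba
   7 |  24 | bba
   8 |  21 | bbcbba
   9 |   2 | bbdcccaadbaacdbcbcdbbcbba
  10 |  22 | bcbba
  11 |  16 | bcbcdbbcbba
  12 |  18 | bcdbbcbba
  13 |   3 | bdcccaadbaacdbcbcdbbcbba
  14 |   7 | caadbaacdbcbcdbbcbba
  15 |  23 | cbba
  16 |  17 | cbcdbbcbba
  17 |   6 | ccaadbaacdbcbcdbbcbba
  18 |   5 | cccaadbaacdbcbcdbbcbba
  19 |  19 | cdbbcbba
  20 |   0 | cdbbdcccaadbaacdbcbcdbbcbba
  21 |  14 | cdbcbcdbbcbba
  22 |  10 | dbaacdbcbcdbbcbba
  23 |  20 | dbbcbba
  24 |   1 | dbbdcccaadbaacdbcbcdbbcbba
  25 |  15 | dbcbcdbbcbba
  26 |   4 | dcccaadbaacdbcbcdbbcbba

SA = [26, 12, 8, 13, 9, 25, 11, 24, 21, 2, 22, 16, 18, 3, 7, 23, 17, 6, 5, 19, 0, 14, 10, 20, 1, 15, 4]
[i] adj suffixes → lcp
  [1] 26/12 → 1 ('a')
  [2] 12/8 → 2 ('aa')
  [3] 8/13 → 1 ('a')
  [4] 13/9 → 1 ('a')
  [5] 9/25 → 0 ('')
  [6] 25/11 → 2 ('ba')
  [7] 11/24 → 1 ('b')
  [8] 24/21 → 2 ('bb')
  [9] 21/2 → 2 ('bb')
  [10] 2/22 → 1 ('b')
  [11] 22/16 → 3 ('bcb')
  [12] 16/18 → 2 ('bc')
  [13] 18/3 → 1 ('b')
  [14] 3/7 → 0 ('')
  [15] 7/23 → 1 ('c')
  [16] 23/17 → 2 ('cb')
  [17] 17/6 → 1 ('c')
  [18] 6/5 → 2 ('cc')
  [19] 5/19 → 1 ('c')
  [20] 19/0 → 4 ('cdbb')
  [21] 0/14 → 3 ('cdb')
  [22] 14/10 → 0 ('')
  [23] 10/20 → 2 ('db')
  [24] 20/1 → 3 ('dbb')
  [25] 1/15 → 2 ('db')
  [26] 15/4 → 1 ('d')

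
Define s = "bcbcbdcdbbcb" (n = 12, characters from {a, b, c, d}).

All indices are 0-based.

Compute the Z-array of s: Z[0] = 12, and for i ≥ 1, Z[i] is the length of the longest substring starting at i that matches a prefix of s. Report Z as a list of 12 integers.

Z[0]=12
i=1: outside box; Z[1]=0
i=2: outside box; Z[2]=3 grow→box=[2,5)
i=3: min(r-i=2, Z[1]=0)=0; Z[3]=0
i=4: min(r-i=1, Z[2]=3)=1; Z[4]=1
i=5: outside box; Z[5]=0
i=6: outside box; Z[6]=0
i=7: outside box; Z[7]=0
i=8: outside box; Z[8]=1 grow→box=[8,9)
i=9: outside box; Z[9]=3 grow→box=[9,12)
i=10: min(r-i=2, Z[1]=0)=0; Z[10]=0
i=11: min(r-i=1, Z[2]=3)=1; Z[11]=1

[12, 0, 3, 0, 1, 0, 0, 0, 1, 3, 0, 1]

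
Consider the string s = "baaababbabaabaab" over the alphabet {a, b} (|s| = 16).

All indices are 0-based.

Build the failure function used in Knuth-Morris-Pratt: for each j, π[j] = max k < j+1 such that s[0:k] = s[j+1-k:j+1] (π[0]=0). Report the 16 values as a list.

[0, 0, 0, 0, 1, 2, 1, 1, 2, 1, 2, 3, 1, 2, 3, 1]

π[0] = 0
j=1 s[j]='a': π[1]=0 (border '')
j=2 s[j]='a': π[2]=0 (border '')
j=3 s[j]='a': π[3]=0 (border '')
j=4 s[j]='b': π[4]=1 (border 'b')
j=5 s[j]='a': π[5]=2 (border 'ba')
j=6 s[j]='b': k: 2→0; π[6]=1 (border 'b')
j=7 s[j]='b': k: 1→0; π[7]=1 (border 'b')
j=8 s[j]='a': π[8]=2 (border 'ba')
j=9 s[j]='b': k: 2→0; π[9]=1 (border 'b')
j=10 s[j]='a': π[10]=2 (border 'ba')
j=11 s[j]='a': π[11]=3 (border 'baa')
j=12 s[j]='b': k: 3→0; π[12]=1 (border 'b')
j=13 s[j]='a': π[13]=2 (border 'ba')
j=14 s[j]='a': π[14]=3 (border 'baa')
j=15 s[j]='b': k: 3→0; π[15]=1 (border 'b')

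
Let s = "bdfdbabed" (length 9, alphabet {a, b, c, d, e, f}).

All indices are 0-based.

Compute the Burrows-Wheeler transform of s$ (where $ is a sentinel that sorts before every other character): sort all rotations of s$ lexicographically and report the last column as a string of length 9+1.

rank  rotation    last
    0  $bdfdbabed  d
    1  abed$bdfdb  b
    2  babed$bdfd  d
    3  bdfdbabed$  $
    4  bed$bdfdba  a
    5  d$bdfdbabe  e
    6  dbabed$bdf  f
    7  dfdbabed$b  b
    8  ed$bdfdbab  b
    9  fdbabed$bd  d

dbd$aefbbd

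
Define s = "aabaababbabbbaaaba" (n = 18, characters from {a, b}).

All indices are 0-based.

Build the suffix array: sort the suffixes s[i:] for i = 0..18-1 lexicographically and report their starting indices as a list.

[17, 13, 14, 0, 3, 15, 1, 4, 6, 9, 16, 12, 2, 5, 8, 11, 7, 10]

sorted suffixes:
  #0 SA[0]=17  'a'
  #1 SA[1]=13  'aaaba'
  #2 SA[2]=14  'aaba'
  #3 SA[3]=0  'aabaababbabbbaaaba'
  #4 SA[4]=3  'aababbabbbaaaba'
  #5 SA[5]=15  'aba'
  #6 SA[6]=1  'abaababbabbbaaaba'
  #7 SA[7]=4  'ababbabbbaaaba'
  #8 SA[8]=6  'abbabbbaaaba'
  #9 SA[9]=9  'abbbaaaba'
  #10 SA[10]=16  'ba'
  #11 SA[11]=12  'baaaba'
  #12 SA[12]=2  'baababbabbbaaaba'
  #13 SA[13]=5  'babbabbbaaaba'
  #14 SA[14]=8  'babbbaaaba'
  #15 SA[15]=11  'bbaaaba'
  #16 SA[16]=7  'bbabbbaaaba'
  #17 SA[17]=10  'bbbaaaba'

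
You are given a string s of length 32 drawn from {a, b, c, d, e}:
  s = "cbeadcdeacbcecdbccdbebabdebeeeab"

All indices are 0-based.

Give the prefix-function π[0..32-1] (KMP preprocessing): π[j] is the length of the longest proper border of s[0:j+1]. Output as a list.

π[0] = 0
j=1 s[j]='b': π[1]=0 (border '')
j=2 s[j]='e': π[2]=0 (border '')
j=3 s[j]='a': π[3]=0 (border '')
j=4 s[j]='d': π[4]=0 (border '')
j=5 s[j]='c': π[5]=1 (border 'c')
j=6 s[j]='d': k: 1→0; π[6]=0 (border '')
j=7 s[j]='e': π[7]=0 (border '')
j=8 s[j]='a': π[8]=0 (border '')
j=9 s[j]='c': π[9]=1 (border 'c')
j=10 s[j]='b': π[10]=2 (border 'cb')
j=11 s[j]='c': k: 2→0; π[11]=1 (border 'c')
j=12 s[j]='e': k: 1→0; π[12]=0 (border '')
j=13 s[j]='c': π[13]=1 (border 'c')
j=14 s[j]='d': k: 1→0; π[14]=0 (border '')
j=15 s[j]='b': π[15]=0 (border '')
j=16 s[j]='c': π[16]=1 (border 'c')
j=17 s[j]='c': k: 1→0; π[17]=1 (border 'c')
j=18 s[j]='d': k: 1→0; π[18]=0 (border '')
j=19 s[j]='b': π[19]=0 (border '')
j=20 s[j]='e': π[20]=0 (border '')
j=21 s[j]='b': π[21]=0 (border '')
j=22 s[j]='a': π[22]=0 (border '')
j=23 s[j]='b': π[23]=0 (border '')
j=24 s[j]='d': π[24]=0 (border '')
j=25 s[j]='e': π[25]=0 (border '')
j=26 s[j]='b': π[26]=0 (border '')
j=27 s[j]='e': π[27]=0 (border '')
j=28 s[j]='e': π[28]=0 (border '')
j=29 s[j]='e': π[29]=0 (border '')
j=30 s[j]='a': π[30]=0 (border '')
j=31 s[j]='b': π[31]=0 (border '')

[0, 0, 0, 0, 0, 1, 0, 0, 0, 1, 2, 1, 0, 1, 0, 0, 1, 1, 0, 0, 0, 0, 0, 0, 0, 0, 0, 0, 0, 0, 0, 0]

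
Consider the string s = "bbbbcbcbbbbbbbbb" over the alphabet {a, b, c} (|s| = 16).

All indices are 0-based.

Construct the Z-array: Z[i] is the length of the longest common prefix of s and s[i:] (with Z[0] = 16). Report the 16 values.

Z[0]=16
i=1: i≥r, start 0; Z[1]=3 scan→box=[1,4)
i=2: min(r-i=2, Z[1]=3)=2; Z[2]=2
i=3: min(r-i=1, Z[2]=2)=1; Z[3]=1
i=4: i≥r, start 0; Z[4]=0
i=5: i≥r, start 0; Z[5]=1 scan→box=[5,6)
i=6: i≥r, start 0; Z[6]=0
i=7: i≥r, start 0; Z[7]=4 scan→box=[7,11)
i=8: min(r-i=3, Z[1]=3)=3; Z[8]=4 scan→box=[8,12)
i=9: min(r-i=3, Z[1]=3)=3; Z[9]=4 scan→box=[9,13)
i=10: min(r-i=3, Z[1]=3)=3; Z[10]=4 scan→box=[10,14)
i=11: min(r-i=3, Z[1]=3)=3; Z[11]=4 scan→box=[11,15)
i=12: min(r-i=3, Z[1]=3)=3; Z[12]=4 scan→box=[12,16)
i=13: min(r-i=3, Z[1]=3)=3; Z[13]=3
i=14: min(r-i=2, Z[2]=2)=2; Z[14]=2
i=15: min(r-i=1, Z[3]=1)=1; Z[15]=1

[16, 3, 2, 1, 0, 1, 0, 4, 4, 4, 4, 4, 4, 3, 2, 1]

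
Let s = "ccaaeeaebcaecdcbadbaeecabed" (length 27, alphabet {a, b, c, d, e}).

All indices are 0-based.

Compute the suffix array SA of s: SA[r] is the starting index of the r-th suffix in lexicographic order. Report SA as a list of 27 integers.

[2, 23, 16, 6, 10, 3, 19, 15, 18, 8, 24, 1, 22, 9, 14, 0, 12, 26, 17, 13, 5, 7, 21, 11, 25, 4, 20]

rank | idx | suffix
   0 |   2 | aaeeaebcaecdcbadbaeecabed
   1 |  23 | abed
   2 |  16 | adbaeecabed
   3 |   6 | aebcaecdcbadbaeecabed
   4 |  10 | aecdcbadbaeecabed
   5 |   3 | aeeaebcaecdcbadbaeecabed
   6 |  19 | aeecabed
   7 |  15 | badbaeecabed
   8 |  18 | baeecabed
   9 |   8 | bcaecdcbadbaeecabed
  10 |  24 | bed
  11 |   1 | caaeeaebcaecdcbadbaeecabed
  12 |  22 | cabed
  13 |   9 | caecdcbadbaeecabed
  14 |  14 | cbadbaeecabed
  15 |   0 | ccaaeeaebcaecdcbadbaeecabed
  16 |  12 | cdcbadbaeecabed
  17 |  26 | d
  18 |  17 | dbaeecabed
  19 |  13 | dcbadbaeecabed
  20 |   5 | eaebcaecdcbadbaeecabed
  21 |   7 | ebcaecdcbadbaeecabed
  22 |  21 | ecabed
  23 |  11 | ecdcbadbaeecabed
  24 |  25 | ed
  25 |   4 | eeaebcaecdcbadbaeecabed
  26 |  20 | eecabed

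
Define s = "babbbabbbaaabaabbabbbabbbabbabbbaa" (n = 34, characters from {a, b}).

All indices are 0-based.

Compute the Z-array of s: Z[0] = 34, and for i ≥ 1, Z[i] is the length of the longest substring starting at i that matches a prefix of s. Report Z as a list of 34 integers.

Z[0]=34
i=1: i≥r, start 0; Z[1]=0
i=2: i≥r, start 0; Z[2]=1 extend→box=[2,3)
i=3: i≥r, start 0; Z[3]=1 extend→box=[3,4)
i=4: i≥r, start 0; Z[4]=6 extend→box=[4,10)
i=5: min(r-i=5, Z[1]=0)=0; Z[5]=0
i=6: min(r-i=4, Z[2]=1)=1; Z[6]=1
i=7: min(r-i=3, Z[3]=1)=1; Z[7]=1
i=8: min(r-i=2, Z[4]=6)=2; Z[8]=2
i=9: min(r-i=1, Z[5]=0)=0; Z[9]=0
i=10: i≥r, start 0; Z[10]=0
i=11: i≥r, start 0; Z[11]=0
i=12: i≥r, start 0; Z[12]=2 extend→box=[12,14)
i=13: min(r-i=1, Z[1]=0)=0; Z[13]=0
i=14: i≥r, start 0; Z[14]=0
i=15: i≥r, start 0; Z[15]=1 extend→box=[15,16)
i=16: i≥r, start 0; Z[16]=10 extend→box=[16,26)
i=17: min(r-i=9, Z[1]=0)=0; Z[17]=0
i=18: min(r-i=8, Z[2]=1)=1; Z[18]=1
i=19: min(r-i=7, Z[3]=1)=1; Z[19]=1
i=20: min(r-i=6, Z[4]=6)=6; Z[20]=8 extend→box=[20,28)
i=21: min(r-i=7, Z[1]=0)=0; Z[21]=0
i=22: min(r-i=6, Z[2]=1)=1; Z[22]=1
i=23: min(r-i=5, Z[3]=1)=1; Z[23]=1
i=24: min(r-i=4, Z[4]=6)=4; Z[24]=4
i=25: min(r-i=3, Z[5]=0)=0; Z[25]=0
i=26: min(r-i=2, Z[6]=1)=1; Z[26]=1
i=27: min(r-i=1, Z[7]=1)=1; Z[27]=6 extend→box=[27,33)
i=28: min(r-i=5, Z[1]=0)=0; Z[28]=0
i=29: min(r-i=4, Z[2]=1)=1; Z[29]=1
i=30: min(r-i=3, Z[3]=1)=1; Z[30]=1
i=31: min(r-i=2, Z[4]=6)=2; Z[31]=2
i=32: min(r-i=1, Z[5]=0)=0; Z[32]=0
i=33: i≥r, start 0; Z[33]=0

[34, 0, 1, 1, 6, 0, 1, 1, 2, 0, 0, 0, 2, 0, 0, 1, 10, 0, 1, 1, 8, 0, 1, 1, 4, 0, 1, 6, 0, 1, 1, 2, 0, 0]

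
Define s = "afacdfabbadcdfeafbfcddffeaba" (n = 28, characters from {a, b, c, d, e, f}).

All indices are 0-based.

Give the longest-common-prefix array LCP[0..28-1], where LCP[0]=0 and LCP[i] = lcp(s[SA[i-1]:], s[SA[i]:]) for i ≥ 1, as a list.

rank→(start, suffix):
  0 → (27, 'a')
  1 → (25, 'aba')
  2 → (6, 'abbadcdfeafbfcddffeaba')
  3 → (2, 'acdfabbadcdfeafbfcddffeaba')
  4 → (9, 'adcdfeafbfcddffeaba')
  5 → (0, 'afacdfabbadcdfeafbfcddffeaba')
  6 → (15, 'afbfcddffeaba')
  7 → (26, 'ba')
  8 → (8, 'badcdfeafbfcddffeaba')
  9 → (7, 'bbadcdfeafbfcddffeaba')
  10 → (17, 'bfcddffeaba')
  11 → (19, 'cddffeaba')
  12 → (3, 'cdfabbadcdfeafbfcddffeaba')
  13 → (11, 'cdfeafbfcddffeaba')
  14 → (10, 'dcdfeafbfcddffeaba')
  15 → (20, 'ddffeaba')
  16 → (4, 'dfabbadcdfeafbfcddffeaba')
  17 → (12, 'dfeafbfcddffeaba')
  18 → (21, 'dffeaba')
  19 → (24, 'eaba')
  20 → (14, 'eafbfcddffeaba')
  21 → (5, 'fabbadcdfeafbfcddffeaba')
  22 → (1, 'facdfabbadcdfeafbfcddffeaba')
  23 → (16, 'fbfcddffeaba')
  24 → (18, 'fcddffeaba')
  25 → (23, 'feaba')
  26 → (13, 'feafbfcddffeaba')
  27 → (22, 'ffeaba')

SA = [27, 25, 6, 2, 9, 0, 15, 26, 8, 7, 17, 19, 3, 11, 10, 20, 4, 12, 21, 24, 14, 5, 1, 16, 18, 23, 13, 22]
rank  pair      lcp
   1  s[27:],s[25:]  1  'a'
   2  s[25:],s[6:]  2  'ab'
   3  s[6:],s[2:]  1  'a'
   4  s[2:],s[9:]  1  'a'
   5  s[9:],s[0:]  1  'a'
   6  s[0:],s[15:]  2  'af'
   7  s[15:],s[26:]  0  ''
   8  s[26:],s[8:]  2  'ba'
   9  s[8:],s[7:]  1  'b'
  10  s[7:],s[17:]  1  'b'
  11  s[17:],s[19:]  0  ''
  12  s[19:],s[3:]  2  'cd'
  13  s[3:],s[11:]  3  'cdf'
  14  s[11:],s[10:]  0  ''
  15  s[10:],s[20:]  1  'd'
  16  s[20:],s[4:]  1  'd'
  17  s[4:],s[12:]  2  'df'
  18  s[12:],s[21:]  2  'df'
  19  s[21:],s[24:]  0  ''
  20  s[24:],s[14:]  2  'ea'
  21  s[14:],s[5:]  0  ''
  22  s[5:],s[1:]  2  'fa'
  23  s[1:],s[16:]  1  'f'
  24  s[16:],s[18:]  1  'f'
  25  s[18:],s[23:]  1  'f'
  26  s[23:],s[13:]  3  'fea'
  27  s[13:],s[22:]  1  'f'

[0, 1, 2, 1, 1, 1, 2, 0, 2, 1, 1, 0, 2, 3, 0, 1, 1, 2, 2, 0, 2, 0, 2, 1, 1, 1, 3, 1]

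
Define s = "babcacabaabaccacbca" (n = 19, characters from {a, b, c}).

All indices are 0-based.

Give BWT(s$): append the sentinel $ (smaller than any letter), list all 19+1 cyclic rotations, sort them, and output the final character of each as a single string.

acbcabccba$acababcaa

rank  rotation              last
    0  $babcacabaabaccacbca  a
    1  a$babcacabaabaccacbc  c
    2  aabaccacbca$babcacab  b
    3  abaabaccacbca$babcac  c
    4  abaccacbca$babcacaba  a
    5  abcacabaabaccacbca$b  b
    6  acabaabaccacbca$babc  c
    7  acbca$babcacabaabacc  c
    8  accacbca$babcacabaab  b
    9  baabaccacbca$babcaca  a
   10  babcacabaabaccacbca$  $
   11  baccacbca$babcacabaa  a
   12  bca$babcacabaabaccac  c
   13  bcacabaabaccacbca$ba  a
   14  ca$babcacabaabaccacb  b
   15  cabaabaccacbca$babca  a
   16  cacabaabaccacbca$bab  b
   17  cacbca$babcacabaabac  c
   18  cbca$babcacabaabacca  a
   19  ccacbca$babcacabaaba  a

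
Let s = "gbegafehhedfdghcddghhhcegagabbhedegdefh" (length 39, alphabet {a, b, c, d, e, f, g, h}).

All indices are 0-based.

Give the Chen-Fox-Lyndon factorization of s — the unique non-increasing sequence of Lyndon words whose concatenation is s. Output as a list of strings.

emit factor 1: 'g' (i=0, period=1)
emit factor 2: 'beg' (i=1, period=3)
emit factor 3: 'afehhedfdghcddghhhcegag' (i=4, period=23)
emit factor 4: 'abbhedegdefh' (i=27, period=12)

["g", "beg", "afehhedfdghcddghhhcegag", "abbhedegdefh"]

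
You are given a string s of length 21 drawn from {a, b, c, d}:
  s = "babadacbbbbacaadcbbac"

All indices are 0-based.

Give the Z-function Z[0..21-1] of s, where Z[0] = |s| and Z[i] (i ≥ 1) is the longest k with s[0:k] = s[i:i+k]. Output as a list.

Z[0]=21
i=1: outside box; Z[1]=0
i=2: outside box; Z[2]=2 extend→box=[2,4)
i=3: min(r-i=1, Z[1]=0)=0; Z[3]=0
i=4: outside box; Z[4]=0
i=5: outside box; Z[5]=0
i=6: outside box; Z[6]=0
i=7: outside box; Z[7]=1 extend→box=[7,8)
i=8: outside box; Z[8]=1 extend→box=[8,9)
i=9: outside box; Z[9]=1 extend→box=[9,10)
i=10: outside box; Z[10]=2 extend→box=[10,12)
i=11: min(r-i=1, Z[1]=0)=0; Z[11]=0
i=12: outside box; Z[12]=0
i=13: outside box; Z[13]=0
i=14: outside box; Z[14]=0
i=15: outside box; Z[15]=0
i=16: outside box; Z[16]=0
i=17: outside box; Z[17]=1 extend→box=[17,18)
i=18: outside box; Z[18]=2 extend→box=[18,20)
i=19: min(r-i=1, Z[1]=0)=0; Z[19]=0
i=20: outside box; Z[20]=0

[21, 0, 2, 0, 0, 0, 0, 1, 1, 1, 2, 0, 0, 0, 0, 0, 0, 1, 2, 0, 0]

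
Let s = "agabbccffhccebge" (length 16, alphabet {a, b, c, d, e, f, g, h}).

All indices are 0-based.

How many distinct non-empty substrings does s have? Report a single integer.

126

sorted suffixes:
  #0 SA[0]=2  'abbccffhccebge'
  #1 SA[1]=0  'agabbccffhccebge'
  #2 SA[2]=3  'bbccffhccebge'
  #3 SA[3]=4  'bccffhccebge'
  #4 SA[4]=13  'bge'
  #5 SA[5]=10  'ccebge'
  #6 SA[6]=5  'ccffhccebge'
  #7 SA[7]=11  'cebge'
  #8 SA[8]=6  'cffhccebge'
  #9 SA[9]=15  'e'
  #10 SA[10]=12  'ebge'
  #11 SA[11]=7  'ffhccebge'
  #12 SA[12]=8  'fhccebge'
  #13 SA[13]=1  'gabbccffhccebge'
  #14 SA[14]=14  'ge'
  #15 SA[15]=9  'hccebge'

SA = [2, 0, 3, 4, 13, 10, 5, 11, 6, 15, 12, 7, 8, 1, 14, 9]
[i] adj suffixes → lcp
  [1] 2/0 → 1 ('a')
  [2] 0/3 → 0 ('')
  [3] 3/4 → 1 ('b')
  [4] 4/13 → 1 ('b')
  [5] 13/10 → 0 ('')
  [6] 10/5 → 2 ('cc')
  [7] 5/11 → 1 ('c')
  [8] 11/6 → 1 ('c')
  [9] 6/15 → 0 ('')
  [10] 15/12 → 1 ('e')
  [11] 12/7 → 0 ('')
  [12] 7/8 → 1 ('f')
  [13] 8/1 → 0 ('')
  [14] 1/14 → 1 ('g')
  [15] 14/9 → 0 ('')

n(n+1)/2 = 16·17/2 = 136
Σ LCP = 0 + 1 + 0 + 1 + 1 + 0 + 2 + 1 + 1 + 0 + 1 + 0 + 1 + 0 + 1 + 0 = 10
distinct = 136 − 10 = 126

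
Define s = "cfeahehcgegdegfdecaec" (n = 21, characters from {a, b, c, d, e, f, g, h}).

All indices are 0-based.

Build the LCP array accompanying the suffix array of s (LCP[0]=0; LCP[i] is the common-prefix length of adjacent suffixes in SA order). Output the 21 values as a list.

sorted suffixes:
  #0 SA[0]=18  'aec'
  #1 SA[1]=3  'ahehcgegdegfdecaec'
  #2 SA[2]=20  'c'
  #3 SA[3]=17  'caec'
  #4 SA[4]=0  'cfeahehcgegdegfdecaec'
  #5 SA[5]=7  'cgegdegfdecaec'
  #6 SA[6]=15  'decaec'
  #7 SA[7]=11  'degfdecaec'
  #8 SA[8]=2  'eahehcgegdegfdecaec'
  #9 SA[9]=19  'ec'
  #10 SA[10]=16  'ecaec'
  #11 SA[11]=9  'egdegfdecaec'
  #12 SA[12]=12  'egfdecaec'
  #13 SA[13]=5  'ehcgegdegfdecaec'
  #14 SA[14]=14  'fdecaec'
  #15 SA[15]=1  'feahehcgegdegfdecaec'
  #16 SA[16]=10  'gdegfdecaec'
  #17 SA[17]=8  'gegdegfdecaec'
  #18 SA[18]=13  'gfdecaec'
  #19 SA[19]=6  'hcgegdegfdecaec'
  #20 SA[20]=4  'hehcgegdegfdecaec'

SA = [18, 3, 20, 17, 0, 7, 15, 11, 2, 19, 16, 9, 12, 5, 14, 1, 10, 8, 13, 6, 4]
i: (SA[i-1],SA[i]) lcp shared
  1: (18,3) 1 'a'
  2: (3,20) 0 ''
  3: (20,17) 1 'c'
  4: (17,0) 1 'c'
  5: (0,7) 1 'c'
  6: (7,15) 0 ''
  7: (15,11) 2 'de'
  8: (11,2) 0 ''
  9: (2,19) 1 'e'
  10: (19,16) 2 'ec'
  11: (16,9) 1 'e'
  12: (9,12) 2 'eg'
  13: (12,5) 1 'e'
  14: (5,14) 0 ''
  15: (14,1) 1 'f'
  16: (1,10) 0 ''
  17: (10,8) 1 'g'
  18: (8,13) 1 'g'
  19: (13,6) 0 ''
  20: (6,4) 1 'h'

[0, 1, 0, 1, 1, 1, 0, 2, 0, 1, 2, 1, 2, 1, 0, 1, 0, 1, 1, 0, 1]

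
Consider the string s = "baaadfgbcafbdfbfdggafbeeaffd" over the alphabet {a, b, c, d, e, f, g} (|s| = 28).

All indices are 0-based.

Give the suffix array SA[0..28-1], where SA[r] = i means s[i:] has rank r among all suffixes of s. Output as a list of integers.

[1, 2, 3, 9, 19, 24, 0, 7, 11, 21, 14, 8, 27, 12, 4, 16, 23, 22, 10, 20, 13, 26, 15, 25, 5, 18, 6, 17]

rank→(start, suffix):
  0 → (1, 'aaadfgbcafbdfbfdggafbeeaffd')
  1 → (2, 'aadfgbcafbdfbfdggafbeeaffd')
  2 → (3, 'adfgbcafbdfbfdggafbeeaffd')
  3 → (9, 'afbdfbfdggafbeeaffd')
  4 → (19, 'afbeeaffd')
  5 → (24, 'affd')
  6 → (0, 'baaadfgbcafbdfbfdggafbeeaffd')
  7 → (7, 'bcafbdfbfdggafbeeaffd')
  8 → (11, 'bdfbfdggafbeeaffd')
  9 → (21, 'beeaffd')
  10 → (14, 'bfdggafbeeaffd')
  11 → (8, 'cafbdfbfdggafbeeaffd')
  12 → (27, 'd')
  13 → (12, 'dfbfdggafbeeaffd')
  14 → (4, 'dfgbcafbdfbfdggafbeeaffd')
  15 → (16, 'dggafbeeaffd')
  16 → (23, 'eaffd')
  17 → (22, 'eeaffd')
  18 → (10, 'fbdfbfdggafbeeaffd')
  19 → (20, 'fbeeaffd')
  20 → (13, 'fbfdggafbeeaffd')
  21 → (26, 'fd')
  22 → (15, 'fdggafbeeaffd')
  23 → (25, 'ffd')
  24 → (5, 'fgbcafbdfbfdggafbeeaffd')
  25 → (18, 'gafbeeaffd')
  26 → (6, 'gbcafbdfbfdggafbeeaffd')
  27 → (17, 'ggafbeeaffd')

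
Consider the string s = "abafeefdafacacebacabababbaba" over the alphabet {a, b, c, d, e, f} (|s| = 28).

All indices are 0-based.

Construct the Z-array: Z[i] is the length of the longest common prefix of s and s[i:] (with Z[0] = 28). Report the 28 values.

Z[0]=28
i=1: outside box; Z[1]=0
i=2: outside box; Z[2]=1 scan→box=[2,3)
i=3: outside box; Z[3]=0
i=4: outside box; Z[4]=0
i=5: outside box; Z[5]=0
i=6: outside box; Z[6]=0
i=7: outside box; Z[7]=0
i=8: outside box; Z[8]=1 scan→box=[8,9)
i=9: outside box; Z[9]=0
i=10: outside box; Z[10]=1 scan→box=[10,11)
i=11: outside box; Z[11]=0
i=12: outside box; Z[12]=1 scan→box=[12,13)
i=13: outside box; Z[13]=0
i=14: outside box; Z[14]=0
i=15: outside box; Z[15]=0
i=16: outside box; Z[16]=1 scan→box=[16,17)
i=17: outside box; Z[17]=0
i=18: outside box; Z[18]=3 scan→box=[18,21)
i=19: min(r-i=2, Z[1]=0)=0; Z[19]=0
i=20: min(r-i=1, Z[2]=1)=1; Z[20]=3 scan→box=[20,23)
i=21: min(r-i=2, Z[1]=0)=0; Z[21]=0
i=22: min(r-i=1, Z[2]=1)=1; Z[22]=2 scan→box=[22,24)
i=23: min(r-i=1, Z[1]=0)=0; Z[23]=0
i=24: outside box; Z[24]=0
i=25: outside box; Z[25]=3 scan→box=[25,28)
i=26: min(r-i=2, Z[1]=0)=0; Z[26]=0
i=27: min(r-i=1, Z[2]=1)=1; Z[27]=1

[28, 0, 1, 0, 0, 0, 0, 0, 1, 0, 1, 0, 1, 0, 0, 0, 1, 0, 3, 0, 3, 0, 2, 0, 0, 3, 0, 1]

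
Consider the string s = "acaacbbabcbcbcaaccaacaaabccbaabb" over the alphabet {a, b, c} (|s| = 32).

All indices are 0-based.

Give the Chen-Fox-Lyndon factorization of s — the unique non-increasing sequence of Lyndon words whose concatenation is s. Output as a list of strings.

["ac", "aacbbabcbcbcaacc", "aac", "aaabccbaabb"]

emit factor 1: 'ac' (i=0, period=2)
emit factor 2: 'aacbbabcbcbcaacc' (i=2, period=16)
emit factor 3: 'aac' (i=18, period=3)
emit factor 4: 'aaabccbaabb' (i=21, period=11)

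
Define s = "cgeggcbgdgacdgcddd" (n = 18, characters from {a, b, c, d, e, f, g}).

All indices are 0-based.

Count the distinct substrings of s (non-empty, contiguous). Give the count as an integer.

155

sorted suffixes:
  #0 SA[0]=10  'acdgcddd'
  #1 SA[1]=6  'bgdgacdgcddd'
  #2 SA[2]=5  'cbgdgacdgcddd'
  #3 SA[3]=14  'cddd'
  #4 SA[4]=11  'cdgcddd'
  #5 SA[5]=0  'cgeggcbgdgacdgcddd'
  #6 SA[6]=17  'd'
  #7 SA[7]=16  'dd'
  #8 SA[8]=15  'ddd'
  #9 SA[9]=8  'dgacdgcddd'
  #10 SA[10]=12  'dgcddd'
  #11 SA[11]=2  'eggcbgdgacdgcddd'
  #12 SA[12]=9  'gacdgcddd'
  #13 SA[13]=4  'gcbgdgacdgcddd'
  #14 SA[14]=13  'gcddd'
  #15 SA[15]=7  'gdgacdgcddd'
  #16 SA[16]=1  'geggcbgdgacdgcddd'
  #17 SA[17]=3  'ggcbgdgacdgcddd'

SA = [10, 6, 5, 14, 11, 0, 17, 16, 15, 8, 12, 2, 9, 4, 13, 7, 1, 3]
rank  pair      lcp
   1  s[10:],s[6:]  0  ''
   2  s[6:],s[5:]  0  ''
   3  s[5:],s[14:]  1  'c'
   4  s[14:],s[11:]  2  'cd'
   5  s[11:],s[0:]  1  'c'
   6  s[0:],s[17:]  0  ''
   7  s[17:],s[16:]  1  'd'
   8  s[16:],s[15:]  2  'dd'
   9  s[15:],s[8:]  1  'd'
  10  s[8:],s[12:]  2  'dg'
  11  s[12:],s[2:]  0  ''
  12  s[2:],s[9:]  0  ''
  13  s[9:],s[4:]  1  'g'
  14  s[4:],s[13:]  2  'gc'
  15  s[13:],s[7:]  1  'g'
  16  s[7:],s[1:]  1  'g'
  17  s[1:],s[3:]  1  'g'

n(n+1)/2 = 18·19/2 = 171
Σ LCP = 0 + 0 + 0 + 1 + 2 + 1 + 0 + 1 + 2 + 1 + 2 + 0 + 0 + 1 + 2 + 1 + 1 + 1 = 16
distinct = 171 − 16 = 155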